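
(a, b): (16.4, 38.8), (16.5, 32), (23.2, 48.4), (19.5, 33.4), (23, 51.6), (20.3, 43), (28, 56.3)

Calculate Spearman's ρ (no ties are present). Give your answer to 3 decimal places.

Rank a: 1, 2, 6, 3, 5, 4, 7
Rank b: 3, 1, 5, 2, 6, 4, 7
d = rank(a) − rank(b): -2, 1, 1, 1, -1, 0, 0; Σd² = 8
ρ = 1 − 6Σd² / [n(n²−1)] = 1 − 6×8 / (7×48) = 1 − 48/336 ≈ 0.857

0.857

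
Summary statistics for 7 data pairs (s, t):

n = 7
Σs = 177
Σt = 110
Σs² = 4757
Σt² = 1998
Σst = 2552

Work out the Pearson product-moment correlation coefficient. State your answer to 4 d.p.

r = (nΣst − ΣsΣt) / √[(nΣs² − (Σs)²)(nΣt² − (Σt)²)]
Numerator: 7×2552 − 177×110 = -1606
Denominator: √[(33299 − 31329)(13986 − 12100)] = √[1970 × 1886] = 1927.5425
r = -1606 / 1927.5425 ≈ -0.8332

-0.8332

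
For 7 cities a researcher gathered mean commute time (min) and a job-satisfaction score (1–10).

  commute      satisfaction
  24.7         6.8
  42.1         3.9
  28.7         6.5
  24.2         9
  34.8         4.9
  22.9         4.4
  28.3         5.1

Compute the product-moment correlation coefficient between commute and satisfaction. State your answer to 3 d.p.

-0.564

n = 7, Σx = 205.7, Σy = 40.6, Σx² = 6328.17, Σy² = 254.08, Σxy = 1152.11
nΣxy − ΣxΣy = 8064.77 − 8351.42 = -286.65
nΣx² − (Σx)² = 44297.19 − 42312.49 = 1984.7; nΣy² − (Σy)² = 1778.56 − 1648.36 = 130.2
r = -286.65 / √(1984.7 × 130.2) = -286.65 / 508.3384 ≈ -0.564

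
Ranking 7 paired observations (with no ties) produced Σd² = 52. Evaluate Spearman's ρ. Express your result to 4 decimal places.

ρ = 1 − 6Σd² / [n(n²−1)] = 1 − 6×52 / (7×48)
  = 1 − 312/336 = 1 − 0.92857 ≈ 0.0714

0.0714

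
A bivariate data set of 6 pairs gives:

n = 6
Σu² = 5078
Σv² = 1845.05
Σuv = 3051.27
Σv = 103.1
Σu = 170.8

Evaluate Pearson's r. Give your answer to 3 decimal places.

r = (nΣuv − ΣuΣv) / √[(nΣu² − (Σu)²)(nΣv² − (Σv)²)]
Numerator: 6×3051.27 − 170.8×103.1 = 698.14
Denominator: √[(30468 − 29172.64)(11070.3 − 10629.61)] = √[1295.36 × 440.69] = 755.5476
r = 698.14 / 755.5476 ≈ 0.924

0.924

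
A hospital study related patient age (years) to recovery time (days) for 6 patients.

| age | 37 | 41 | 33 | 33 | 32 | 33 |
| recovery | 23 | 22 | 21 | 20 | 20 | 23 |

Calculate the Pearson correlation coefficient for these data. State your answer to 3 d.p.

n = 6, Σx = 209, Σy = 129, Σx² = 7341, Σy² = 2783, Σxy = 4505
nΣxy − ΣxΣy = 27030 − 26961 = 69
nΣx² − (Σx)² = 44046 − 43681 = 365; nΣy² − (Σy)² = 16698 − 16641 = 57
r = 69 / √(365 × 57) = 69 / 144.2394 ≈ 0.478

0.478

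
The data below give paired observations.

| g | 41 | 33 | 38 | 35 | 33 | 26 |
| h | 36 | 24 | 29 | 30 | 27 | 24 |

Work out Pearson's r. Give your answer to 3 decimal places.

0.852

n = 6, Σg = 206, Σh = 170, Σg² = 7204, Σh² = 4918, Σgh = 5935
nΣgh − ΣgΣh = 35610 − 35020 = 590
nΣg² − (Σg)² = 43224 − 42436 = 788; nΣh² − (Σh)² = 29508 − 28900 = 608
r = 590 / √(788 × 608) = 590 / 692.1734 ≈ 0.852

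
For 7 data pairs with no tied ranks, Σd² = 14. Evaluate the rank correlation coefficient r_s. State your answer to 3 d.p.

ρ = 1 − 6Σd² / [n(n²−1)] = 1 − 6×14 / (7×48)
  = 1 − 84/336 = 1 − 0.2500 ≈ 0.750

0.750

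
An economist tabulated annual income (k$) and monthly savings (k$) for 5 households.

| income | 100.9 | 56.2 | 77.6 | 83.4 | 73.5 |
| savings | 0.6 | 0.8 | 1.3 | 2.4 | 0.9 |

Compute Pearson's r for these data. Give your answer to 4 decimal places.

0.0596

n = 5, Σx = 391.6, Σy = 6, Σx² = 31718.82, Σy² = 9.26, Σxy = 472.69
nΣxy − ΣxΣy = 2363.45 − 2349.6 = 13.85
nΣx² − (Σx)² = 158594.1 − 153350.56 = 5243.54; nΣy² − (Σy)² = 46.3 − 36 = 10.3
r = 13.85 / √(5243.54 × 10.3) = 13.85 / 232.3972 ≈ 0.0596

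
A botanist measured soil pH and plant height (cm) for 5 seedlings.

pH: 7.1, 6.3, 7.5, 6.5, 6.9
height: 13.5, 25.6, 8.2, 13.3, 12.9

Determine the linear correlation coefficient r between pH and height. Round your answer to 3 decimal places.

n = 5, Σx = 34.3, Σy = 73.5, Σx² = 236.21, Σy² = 1248.15, Σxy = 494.09
nΣxy − ΣxΣy = 2470.45 − 2521.05 = -50.6
nΣx² − (Σx)² = 1181.05 − 1176.49 = 4.56; nΣy² − (Σy)² = 6240.75 − 5402.25 = 838.5
r = -50.6 / √(4.56 × 838.5) = -50.6 / 61.8349 ≈ -0.818

-0.818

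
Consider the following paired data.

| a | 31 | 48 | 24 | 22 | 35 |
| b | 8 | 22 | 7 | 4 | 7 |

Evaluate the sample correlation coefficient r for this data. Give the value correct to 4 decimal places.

0.9145

n = 5, Σa = 160, Σb = 48, Σa² = 5550, Σb² = 662, Σab = 1805
nΣab − ΣaΣb = 9025 − 7680 = 1345
nΣa² − (Σa)² = 27750 − 25600 = 2150; nΣb² − (Σb)² = 3310 − 2304 = 1006
r = 1345 / √(2150 × 1006) = 1345 / 1470.6801 ≈ 0.9145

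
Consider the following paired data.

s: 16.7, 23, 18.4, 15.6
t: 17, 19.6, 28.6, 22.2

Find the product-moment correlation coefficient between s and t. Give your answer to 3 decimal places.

n = 4, Σs = 73.7, Σt = 87.4, Σs² = 1389.81, Σt² = 1983.96, Σst = 1607.26
nΣst − ΣsΣt = 6429.04 − 6441.38 = -12.34
nΣs² − (Σs)² = 5559.24 − 5431.69 = 127.55; nΣt² − (Σt)² = 7935.84 − 7638.76 = 297.08
r = -12.34 / √(127.55 × 297.08) = -12.34 / 194.6601 ≈ -0.063

-0.063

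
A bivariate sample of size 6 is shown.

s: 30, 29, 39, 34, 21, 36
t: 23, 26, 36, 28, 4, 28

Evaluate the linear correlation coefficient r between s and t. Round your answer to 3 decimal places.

n = 6, Σs = 189, Σt = 145, Σs² = 6155, Σt² = 4085, Σst = 4892
nΣst − ΣsΣt = 29352 − 27405 = 1947
nΣs² − (Σs)² = 36930 − 35721 = 1209; nΣt² − (Σt)² = 24510 − 21025 = 3485
r = 1947 / √(1209 × 3485) = 1947 / 2052.6483 ≈ 0.949

0.949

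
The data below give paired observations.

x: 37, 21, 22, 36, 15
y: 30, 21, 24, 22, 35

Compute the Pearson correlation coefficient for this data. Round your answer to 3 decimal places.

-0.268

n = 5, Σx = 131, Σy = 132, Σx² = 3815, Σy² = 3626, Σxy = 3396
nΣxy − ΣxΣy = 16980 − 17292 = -312
nΣx² − (Σx)² = 19075 − 17161 = 1914; nΣy² − (Σy)² = 18130 − 17424 = 706
r = -312 / √(1914 × 706) = -312 / 1162.4474 ≈ -0.268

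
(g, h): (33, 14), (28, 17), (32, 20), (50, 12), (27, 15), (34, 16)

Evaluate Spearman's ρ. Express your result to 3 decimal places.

-0.486

Rank g: 4, 2, 3, 6, 1, 5
Rank h: 2, 5, 6, 1, 3, 4
d = rank(g) − rank(h): 2, -3, -3, 5, -2, 1; Σd² = 52
ρ = 1 − 6Σd² / [n(n²−1)] = 1 − 6×52 / (6×35) = 1 − 312/210 ≈ -0.486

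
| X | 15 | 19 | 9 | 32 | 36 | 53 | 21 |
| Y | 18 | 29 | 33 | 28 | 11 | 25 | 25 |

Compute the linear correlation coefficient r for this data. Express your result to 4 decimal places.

-0.3101

n = 7, ΣX = 185, ΣY = 169, ΣX² = 6237, ΣY² = 4409, ΣXY = 4260
nΣXY − ΣXΣY = 29820 − 31265 = -1445
nΣX² − (ΣX)² = 43659 − 34225 = 9434; nΣY² − (ΣY)² = 30863 − 28561 = 2302
r = -1445 / √(9434 × 2302) = -1445 / 4660.1575 ≈ -0.3101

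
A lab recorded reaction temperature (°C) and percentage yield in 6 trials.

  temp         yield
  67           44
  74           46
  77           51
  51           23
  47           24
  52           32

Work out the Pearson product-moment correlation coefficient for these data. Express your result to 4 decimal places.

0.9699

n = 6, Σx = 368, Σy = 220, Σx² = 23408, Σy² = 8782, Σxy = 14244
nΣxy − ΣxΣy = 85464 − 80960 = 4504
nΣx² − (Σx)² = 140448 − 135424 = 5024; nΣy² − (Σy)² = 52692 − 48400 = 4292
r = 4504 / √(5024 × 4292) = 4504 / 4643.5986 ≈ 0.9699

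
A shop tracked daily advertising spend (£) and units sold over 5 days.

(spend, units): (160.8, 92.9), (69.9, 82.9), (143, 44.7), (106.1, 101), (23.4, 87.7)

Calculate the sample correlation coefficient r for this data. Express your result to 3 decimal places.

-0.266

n = 5, Σx = 503.2, Σy = 409.2, Σx² = 62996.42, Σy² = 35393.2, Σxy = 39893.41
nΣxy − ΣxΣy = 199467.05 − 205909.44 = -6442.39
nΣx² − (Σx)² = 314982.1 − 253210.24 = 61771.86; nΣy² − (Σy)² = 176966 − 167444.64 = 9521.36
r = -6442.39 / √(61771.86 × 9521.36) = -6442.39 / 24251.8477 ≈ -0.266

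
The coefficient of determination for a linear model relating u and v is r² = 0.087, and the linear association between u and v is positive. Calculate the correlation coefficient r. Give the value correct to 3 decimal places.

0.295

|r| = √0.087 = 0.295
The association is positive, so r = 0.295.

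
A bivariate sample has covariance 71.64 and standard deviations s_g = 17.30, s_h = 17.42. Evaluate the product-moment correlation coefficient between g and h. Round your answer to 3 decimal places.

0.238

r = Cov(g,h) / (s_g · s_h) = 71.64 / (17.30 × 17.42)
  = 71.64 / 301.3660 ≈ 0.238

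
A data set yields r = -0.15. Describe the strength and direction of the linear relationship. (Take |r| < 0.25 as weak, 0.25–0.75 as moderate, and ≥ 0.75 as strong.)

weak negative

r = -0.15 < 0 so the relationship is negative.
|r| = 0.15, which falls in the weak range.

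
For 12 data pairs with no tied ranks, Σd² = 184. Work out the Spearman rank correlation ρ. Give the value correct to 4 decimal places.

ρ = 1 − 6Σd² / [n(n²−1)] = 1 − 6×184 / (12×143)
  = 1 − 1104/1716 = 1 − 0.64336 ≈ 0.3566

0.3566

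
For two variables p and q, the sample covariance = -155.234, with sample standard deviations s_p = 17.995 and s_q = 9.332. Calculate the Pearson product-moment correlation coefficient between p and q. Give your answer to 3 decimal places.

-0.924

r = Cov(p,q) / (s_p · s_q) = -155.234 / (17.995 × 9.332)
  = -155.234 / 167.9293 ≈ -0.924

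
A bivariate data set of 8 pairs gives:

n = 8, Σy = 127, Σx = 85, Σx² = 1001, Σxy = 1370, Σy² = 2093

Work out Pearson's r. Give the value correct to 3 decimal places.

0.238

r = (nΣxy − ΣxΣy) / √[(nΣx² − (Σx)²)(nΣy² − (Σy)²)]
Numerator: 8×1370 − 85×127 = 165
Denominator: √[(8008 − 7225)(16744 − 16129)] = √[783 × 615] = 693.9344
r = 165 / 693.9344 ≈ 0.238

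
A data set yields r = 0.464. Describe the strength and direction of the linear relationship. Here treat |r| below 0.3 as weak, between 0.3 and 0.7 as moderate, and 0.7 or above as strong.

moderate positive

r = 0.464 > 0 so the relationship is positive.
|r| = 0.464, which falls in the moderate range.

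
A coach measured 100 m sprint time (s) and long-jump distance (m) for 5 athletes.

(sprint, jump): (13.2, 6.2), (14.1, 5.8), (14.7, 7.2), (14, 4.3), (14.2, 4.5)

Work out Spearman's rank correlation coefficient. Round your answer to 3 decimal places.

Rank sprint: 1, 3, 5, 2, 4
Rank jump: 4, 3, 5, 1, 2
d = rank(sprint) − rank(jump): -3, 0, 0, 1, 2; Σd² = 14
ρ = 1 − 6Σd² / [n(n²−1)] = 1 − 6×14 / (5×24) = 1 − 84/120 ≈ 0.300

0.300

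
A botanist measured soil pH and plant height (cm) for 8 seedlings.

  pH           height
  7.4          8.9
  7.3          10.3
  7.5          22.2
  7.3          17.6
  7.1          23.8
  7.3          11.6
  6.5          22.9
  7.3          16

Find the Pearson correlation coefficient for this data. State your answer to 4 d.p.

n = 8, Σx = 57.7, Σy = 133.3, Σx² = 416.83, Σy² = 2469.31, Σxy = 955.34
nΣxy − ΣxΣy = 7642.72 − 7691.41 = -48.69
nΣx² − (Σx)² = 3334.64 − 3329.29 = 5.35; nΣy² − (Σy)² = 19754.48 − 17768.89 = 1985.59
r = -48.69 / √(5.35 × 1985.59) = -48.69 / 103.0675 ≈ -0.4724

-0.4724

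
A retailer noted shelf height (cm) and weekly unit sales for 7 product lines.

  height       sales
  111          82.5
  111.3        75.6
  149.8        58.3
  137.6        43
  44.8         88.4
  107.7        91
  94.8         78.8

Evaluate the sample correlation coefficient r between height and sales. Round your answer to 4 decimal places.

n = 7, Σx = 757, Σy = 517.6, Σx² = 88675.86, Σy² = 40074.5, Σxy = 53453.18
nΣxy − ΣxΣy = 374172.26 − 391823.2 = -17650.94
nΣx² − (Σx)² = 620731.02 − 573049 = 47682.02; nΣy² − (Σy)² = 280521.5 − 267909.76 = 12611.74
r = -17650.94 / √(47682.02 × 12611.74) = -17650.94 / 24522.5047 ≈ -0.7198

-0.7198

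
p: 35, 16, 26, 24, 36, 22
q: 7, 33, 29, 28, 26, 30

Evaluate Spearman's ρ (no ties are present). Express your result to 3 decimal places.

Rank p: 5, 1, 4, 3, 6, 2
Rank q: 1, 6, 4, 3, 2, 5
d = rank(p) − rank(q): 4, -5, 0, 0, 4, -3; Σd² = 66
ρ = 1 − 6Σd² / [n(n²−1)] = 1 − 6×66 / (6×35) = 1 − 396/210 ≈ -0.886

-0.886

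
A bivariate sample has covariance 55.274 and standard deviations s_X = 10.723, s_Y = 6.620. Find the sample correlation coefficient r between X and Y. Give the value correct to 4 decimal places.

r = Cov(X,Y) / (s_X · s_Y) = 55.274 / (10.723 × 6.620)
  = 55.274 / 70.9863 ≈ 0.7787

0.7787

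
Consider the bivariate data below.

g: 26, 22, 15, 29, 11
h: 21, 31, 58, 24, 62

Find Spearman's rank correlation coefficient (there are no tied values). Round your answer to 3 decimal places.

-0.900

Rank g: 4, 3, 2, 5, 1
Rank h: 1, 3, 4, 2, 5
d = rank(g) − rank(h): 3, 0, -2, 3, -4; Σd² = 38
ρ = 1 − 6Σd² / [n(n²−1)] = 1 − 6×38 / (5×24) = 1 − 228/120 ≈ -0.900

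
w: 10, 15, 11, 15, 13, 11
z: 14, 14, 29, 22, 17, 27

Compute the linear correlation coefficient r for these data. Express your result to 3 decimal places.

n = 6, Σw = 75, Σz = 123, Σw² = 961, Σz² = 2735, Σwz = 1517
nΣwz − ΣwΣz = 9102 − 9225 = -123
nΣw² − (Σw)² = 5766 − 5625 = 141; nΣz² − (Σz)² = 16410 − 15129 = 1281
r = -123 / √(141 × 1281) = -123 / 424.9953 ≈ -0.289

-0.289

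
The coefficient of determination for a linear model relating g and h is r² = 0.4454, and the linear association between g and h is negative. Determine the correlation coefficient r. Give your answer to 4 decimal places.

|r| = √0.4454 = 0.6674
The association is negative, so r = −0.6674.

-0.6674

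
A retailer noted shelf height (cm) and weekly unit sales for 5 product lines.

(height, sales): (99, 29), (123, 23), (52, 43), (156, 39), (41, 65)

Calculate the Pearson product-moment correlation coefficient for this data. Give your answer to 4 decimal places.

n = 5, Σx = 471, Σy = 199, Σx² = 53651, Σy² = 8965, Σxy = 16685
nΣxy − ΣxΣy = 83425 − 93729 = -10304
nΣx² − (Σx)² = 268255 − 221841 = 46414; nΣy² − (Σy)² = 44825 − 39601 = 5224
r = -10304 / √(46414 × 5224) = -10304 / 15571.3434 ≈ -0.6617

-0.6617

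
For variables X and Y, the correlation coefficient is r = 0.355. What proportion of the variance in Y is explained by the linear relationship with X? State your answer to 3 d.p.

0.126

r² = (0.355)² = 0.126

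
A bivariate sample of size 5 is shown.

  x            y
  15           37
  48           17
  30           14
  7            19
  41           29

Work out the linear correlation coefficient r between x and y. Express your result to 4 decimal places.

-0.2408

n = 5, Σx = 141, Σy = 116, Σx² = 5159, Σy² = 3056, Σxy = 3113
nΣxy − ΣxΣy = 15565 − 16356 = -791
nΣx² − (Σx)² = 25795 − 19881 = 5914; nΣy² − (Σy)² = 15280 − 13456 = 1824
r = -791 / √(5914 × 1824) = -791 / 3284.3776 ≈ -0.2408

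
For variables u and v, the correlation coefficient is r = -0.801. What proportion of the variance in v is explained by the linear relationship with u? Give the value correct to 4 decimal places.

r² = (-0.801)² = 0.6416

0.6416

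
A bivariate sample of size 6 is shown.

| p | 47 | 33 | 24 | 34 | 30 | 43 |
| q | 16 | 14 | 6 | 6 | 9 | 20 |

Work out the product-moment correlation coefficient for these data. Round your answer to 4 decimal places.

n = 6, Σp = 211, Σq = 71, Σp² = 7779, Σq² = 1005, Σpq = 2692
nΣpq − ΣpΣq = 16152 − 14981 = 1171
nΣp² − (Σp)² = 46674 − 44521 = 2153; nΣq² − (Σq)² = 6030 − 5041 = 989
r = 1171 / √(2153 × 989) = 1171 / 1459.2179 ≈ 0.8025

0.8025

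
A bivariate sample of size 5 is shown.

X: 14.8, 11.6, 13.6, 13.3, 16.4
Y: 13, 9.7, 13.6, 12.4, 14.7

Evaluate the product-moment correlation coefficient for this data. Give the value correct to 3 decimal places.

n = 5, ΣX = 69.7, ΣY = 63.4, ΣX² = 984.41, ΣY² = 817.9, ΣXY = 895.88
nΣXY − ΣXΣY = 4479.4 − 4418.98 = 60.42
nΣX² − (ΣX)² = 4922.05 − 4858.09 = 63.96; nΣY² − (ΣY)² = 4089.5 − 4019.56 = 69.94
r = 60.42 / √(63.96 × 69.94) = 60.42 / 66.8832 ≈ 0.903

0.903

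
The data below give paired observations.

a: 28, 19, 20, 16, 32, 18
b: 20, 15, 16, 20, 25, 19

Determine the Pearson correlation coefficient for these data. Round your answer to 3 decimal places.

n = 6, Σa = 133, Σb = 115, Σa² = 3149, Σb² = 2267, Σab = 2627
nΣab − ΣaΣb = 15762 − 15295 = 467
nΣa² − (Σa)² = 18894 − 17689 = 1205; nΣb² − (Σb)² = 13602 − 13225 = 377
r = 467 / √(1205 × 377) = 467 / 674.0067 ≈ 0.693

0.693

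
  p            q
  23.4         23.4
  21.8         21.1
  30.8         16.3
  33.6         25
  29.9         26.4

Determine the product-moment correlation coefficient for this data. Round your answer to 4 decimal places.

0.1069

n = 5, Σp = 139.5, Σq = 112.2, Σp² = 3994.41, Σq² = 2580.42, Σpq = 3138.94
nΣpq − ΣpΣq = 15694.7 − 15651.9 = 42.8
nΣp² − (Σp)² = 19972.05 − 19460.25 = 511.8; nΣq² − (Σq)² = 12902.1 − 12588.84 = 313.26
r = 42.8 / √(511.8 × 313.26) = 42.8 / 400.4079 ≈ 0.1069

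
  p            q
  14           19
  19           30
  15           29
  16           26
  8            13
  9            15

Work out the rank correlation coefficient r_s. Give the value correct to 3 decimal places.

Rank p: 3, 6, 4, 5, 1, 2
Rank q: 3, 6, 5, 4, 1, 2
d = rank(p) − rank(q): 0, 0, -1, 1, 0, 0; Σd² = 2
ρ = 1 − 6Σd² / [n(n²−1)] = 1 − 6×2 / (6×35) = 1 − 12/210 ≈ 0.943

0.943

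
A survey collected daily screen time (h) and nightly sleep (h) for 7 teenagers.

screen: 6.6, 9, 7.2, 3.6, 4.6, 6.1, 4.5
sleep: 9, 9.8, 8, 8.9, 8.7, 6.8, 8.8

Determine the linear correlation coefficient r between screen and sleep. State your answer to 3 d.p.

0.168

n = 7, Σx = 41.6, Σy = 60, Σx² = 267.98, Σy² = 519.62, Σxy = 358.34
nΣxy − ΣxΣy = 2508.38 − 2496 = 12.38
nΣx² − (Σx)² = 1875.86 − 1730.56 = 145.3; nΣy² − (Σy)² = 3637.34 − 3600 = 37.34
r = 12.38 / √(145.3 × 37.34) = 12.38 / 73.6580 ≈ 0.168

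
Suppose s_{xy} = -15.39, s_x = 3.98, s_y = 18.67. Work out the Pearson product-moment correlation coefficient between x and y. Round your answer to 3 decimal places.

r = Cov(x,y) / (s_x · s_y) = -15.39 / (3.98 × 18.67)
  = -15.39 / 74.3066 ≈ -0.207

-0.207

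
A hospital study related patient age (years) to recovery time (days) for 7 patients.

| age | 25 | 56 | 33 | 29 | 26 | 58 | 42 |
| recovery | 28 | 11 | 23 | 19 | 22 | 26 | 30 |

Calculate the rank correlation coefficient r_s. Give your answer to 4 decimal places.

Rank age: 1, 6, 4, 3, 2, 7, 5
Rank recovery: 6, 1, 4, 2, 3, 5, 7
d = rank(age) − rank(recovery): -5, 5, 0, 1, -1, 2, -2; Σd² = 60
ρ = 1 − 6Σd² / [n(n²−1)] = 1 − 6×60 / (7×48) = 1 − 360/336 ≈ -0.0714

-0.0714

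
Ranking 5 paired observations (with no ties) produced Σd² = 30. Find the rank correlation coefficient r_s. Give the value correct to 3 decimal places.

-0.500

ρ = 1 − 6Σd² / [n(n²−1)] = 1 − 6×30 / (5×24)
  = 1 − 180/120 = 1 − 1.5000 ≈ -0.500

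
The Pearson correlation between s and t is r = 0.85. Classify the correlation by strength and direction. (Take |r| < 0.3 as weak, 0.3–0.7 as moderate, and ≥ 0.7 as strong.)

strong positive

r = 0.85 > 0 so the relationship is positive.
|r| = 0.85, which falls in the strong range.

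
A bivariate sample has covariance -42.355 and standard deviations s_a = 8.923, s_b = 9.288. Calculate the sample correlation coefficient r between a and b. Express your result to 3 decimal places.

r = Cov(a,b) / (s_a · s_b) = -42.355 / (8.923 × 9.288)
  = -42.355 / 82.8768 ≈ -0.511

-0.511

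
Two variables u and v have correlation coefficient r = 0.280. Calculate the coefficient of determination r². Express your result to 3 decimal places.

0.078

r² = (0.280)² = 0.078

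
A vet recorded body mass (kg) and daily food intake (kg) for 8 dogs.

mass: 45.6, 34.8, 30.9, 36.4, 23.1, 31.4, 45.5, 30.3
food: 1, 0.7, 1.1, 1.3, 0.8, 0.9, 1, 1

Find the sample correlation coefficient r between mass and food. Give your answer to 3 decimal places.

0.279

n = 8, Σx = 278, Σy = 7.8, Σx² = 10078.08, Σy² = 7.84, Σxy = 273.81
nΣxy − ΣxΣy = 2190.48 − 2168.4 = 22.08
nΣx² − (Σx)² = 80624.64 − 77284 = 3340.64; nΣy² − (Σy)² = 62.72 − 60.84 = 1.88
r = 22.08 / √(3340.64 × 1.88) = 22.08 / 79.2490 ≈ 0.279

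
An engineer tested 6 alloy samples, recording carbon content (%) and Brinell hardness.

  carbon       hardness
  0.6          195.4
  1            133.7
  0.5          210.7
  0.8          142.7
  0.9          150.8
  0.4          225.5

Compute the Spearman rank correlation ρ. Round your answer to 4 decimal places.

-0.9429

Rank carbon: 3, 6, 2, 4, 5, 1
Rank hardness: 4, 1, 5, 2, 3, 6
d = rank(carbon) − rank(hardness): -1, 5, -3, 2, 2, -5; Σd² = 68
ρ = 1 − 6Σd² / [n(n²−1)] = 1 − 6×68 / (6×35) = 1 − 408/210 ≈ -0.9429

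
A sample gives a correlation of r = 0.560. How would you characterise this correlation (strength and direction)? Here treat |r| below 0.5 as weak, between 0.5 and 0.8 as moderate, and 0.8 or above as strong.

moderate positive

r = 0.560 > 0 so the relationship is positive.
|r| = 0.560, which falls in the moderate range.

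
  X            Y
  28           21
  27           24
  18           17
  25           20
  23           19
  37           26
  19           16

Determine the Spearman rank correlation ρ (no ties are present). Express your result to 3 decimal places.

0.929

Rank X: 6, 5, 1, 4, 3, 7, 2
Rank Y: 5, 6, 2, 4, 3, 7, 1
d = rank(X) − rank(Y): 1, -1, -1, 0, 0, 0, 1; Σd² = 4
ρ = 1 − 6Σd² / [n(n²−1)] = 1 − 6×4 / (7×48) = 1 − 24/336 ≈ 0.929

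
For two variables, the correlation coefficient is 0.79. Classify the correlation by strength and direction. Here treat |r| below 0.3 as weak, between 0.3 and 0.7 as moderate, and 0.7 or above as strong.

strong positive

r = 0.79 > 0 so the relationship is positive.
|r| = 0.79, which falls in the strong range.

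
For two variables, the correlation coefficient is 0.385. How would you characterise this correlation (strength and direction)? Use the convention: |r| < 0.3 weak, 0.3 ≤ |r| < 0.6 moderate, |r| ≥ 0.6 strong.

r = 0.385 > 0 so the relationship is positive.
|r| = 0.385, which falls in the moderate range.

moderate positive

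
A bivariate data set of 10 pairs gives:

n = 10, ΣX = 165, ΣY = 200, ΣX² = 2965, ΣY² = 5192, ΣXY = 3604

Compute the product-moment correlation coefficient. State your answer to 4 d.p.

r = (nΣXY − ΣXΣY) / √[(nΣX² − (ΣX)²)(nΣY² − (ΣY)²)]
Numerator: 10×3604 − 165×200 = 3040
Denominator: √[(29650 − 27225)(51920 − 40000)] = √[2425 × 11920] = 5376.4300
r = 3040 / 5376.4300 ≈ 0.5654

0.5654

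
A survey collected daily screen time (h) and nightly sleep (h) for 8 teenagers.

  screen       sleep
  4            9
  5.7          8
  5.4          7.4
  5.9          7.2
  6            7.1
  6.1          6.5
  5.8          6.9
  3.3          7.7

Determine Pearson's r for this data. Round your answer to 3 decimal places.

-0.663

n = 8, Σx = 42.2, Σy = 59.8, Σx² = 230.2, Σy² = 451.16, Σxy = 311.72
nΣxy − ΣxΣy = 2493.76 − 2523.56 = -29.8
nΣx² − (Σx)² = 1841.6 − 1780.84 = 60.76; nΣy² − (Σy)² = 3609.28 − 3576.04 = 33.24
r = -29.8 / √(60.76 × 33.24) = -29.8 / 44.9407 ≈ -0.663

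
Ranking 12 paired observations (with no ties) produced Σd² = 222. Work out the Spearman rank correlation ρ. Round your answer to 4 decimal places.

ρ = 1 − 6Σd² / [n(n²−1)] = 1 − 6×222 / (12×143)
  = 1 − 1332/1716 = 1 − 0.77622 ≈ 0.2238

0.2238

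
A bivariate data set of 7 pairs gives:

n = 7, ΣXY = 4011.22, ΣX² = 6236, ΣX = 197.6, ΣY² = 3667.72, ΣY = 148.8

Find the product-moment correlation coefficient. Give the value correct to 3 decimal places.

r = (nΣXY − ΣXΣY) / √[(nΣX² − (ΣX)²)(nΣY² − (ΣY)²)]
Numerator: 7×4011.22 − 197.6×148.8 = -1324.34
Denominator: √[(43652 − 39045.76)(25674.04 − 22141.44)] = √[4606.24 × 3532.6] = 4033.8571
r = -1324.34 / 4033.8571 ≈ -0.328

-0.328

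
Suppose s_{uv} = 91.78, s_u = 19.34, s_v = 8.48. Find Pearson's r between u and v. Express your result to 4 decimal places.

r = Cov(u,v) / (s_u · s_v) = 91.78 / (19.34 × 8.48)
  = 91.78 / 164.0032 ≈ 0.5596

0.5596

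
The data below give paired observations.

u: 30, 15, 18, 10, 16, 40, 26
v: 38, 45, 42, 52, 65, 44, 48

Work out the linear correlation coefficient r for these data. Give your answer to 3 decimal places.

n = 7, Σu = 155, Σv = 334, Σu² = 4081, Σv² = 16402, Σuv = 7139
nΣuv − ΣuΣv = 49973 − 51770 = -1797
nΣu² − (Σu)² = 28567 − 24025 = 4542; nΣv² − (Σv)² = 114814 − 111556 = 3258
r = -1797 / √(4542 × 3258) = -1797 / 3846.7955 ≈ -0.467

-0.467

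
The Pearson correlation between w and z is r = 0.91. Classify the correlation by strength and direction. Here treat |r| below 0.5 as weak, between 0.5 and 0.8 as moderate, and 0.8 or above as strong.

r = 0.91 > 0 so the relationship is positive.
|r| = 0.91, which falls in the strong range.

strong positive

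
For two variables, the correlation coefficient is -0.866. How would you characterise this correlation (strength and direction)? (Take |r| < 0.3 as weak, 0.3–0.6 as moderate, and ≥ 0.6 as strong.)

r = -0.866 < 0 so the relationship is negative.
|r| = 0.866, which falls in the strong range.

strong negative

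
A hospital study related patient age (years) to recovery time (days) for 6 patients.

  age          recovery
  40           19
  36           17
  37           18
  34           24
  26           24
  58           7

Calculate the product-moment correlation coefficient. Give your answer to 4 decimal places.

-0.9398

n = 6, Σx = 231, Σy = 109, Σx² = 9461, Σy² = 2175, Σxy = 3884
nΣxy − ΣxΣy = 23304 − 25179 = -1875
nΣx² − (Σx)² = 56766 − 53361 = 3405; nΣy² − (Σy)² = 13050 − 11881 = 1169
r = -1875 / √(3405 × 1169) = -1875 / 1995.1053 ≈ -0.9398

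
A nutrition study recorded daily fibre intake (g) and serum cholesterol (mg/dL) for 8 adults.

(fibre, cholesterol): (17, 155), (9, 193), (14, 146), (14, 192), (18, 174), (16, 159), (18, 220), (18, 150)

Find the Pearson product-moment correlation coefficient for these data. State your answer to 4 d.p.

-0.1575

n = 8, Σx = 124, Σy = 1389, Σx² = 1990, Σy² = 245911, Σxy = 21440
nΣxy − ΣxΣy = 171520 − 172236 = -716
nΣx² − (Σx)² = 15920 − 15376 = 544; nΣy² − (Σy)² = 1967288 − 1929321 = 37967
r = -716 / √(544 × 37967) = -716 / 4544.6725 ≈ -0.1575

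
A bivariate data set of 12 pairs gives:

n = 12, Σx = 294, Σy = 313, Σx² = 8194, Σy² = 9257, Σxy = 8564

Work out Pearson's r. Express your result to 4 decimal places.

r = (nΣxy − ΣxΣy) / √[(nΣx² − (Σx)²)(nΣy² − (Σy)²)]
Numerator: 12×8564 − 294×313 = 10746
Denominator: √[(98328 − 86436)(111084 − 97969)] = √[11892 × 13115] = 12488.5379
r = 10746 / 12488.5379 ≈ 0.8605

0.8605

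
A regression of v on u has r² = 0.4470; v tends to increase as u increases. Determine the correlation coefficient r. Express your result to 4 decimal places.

|r| = √0.4470 = 0.6686
The association is positive, so r = 0.6686.

0.6686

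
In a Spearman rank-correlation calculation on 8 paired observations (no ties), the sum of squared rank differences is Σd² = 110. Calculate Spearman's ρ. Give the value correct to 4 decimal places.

-0.3095

ρ = 1 − 6Σd² / [n(n²−1)] = 1 − 6×110 / (8×63)
  = 1 − 660/504 = 1 − 1.30952 ≈ -0.3095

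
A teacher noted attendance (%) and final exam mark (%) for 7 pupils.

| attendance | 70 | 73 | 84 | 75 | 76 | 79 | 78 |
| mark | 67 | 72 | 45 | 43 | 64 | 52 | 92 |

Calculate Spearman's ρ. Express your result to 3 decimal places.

Rank attendance: 1, 2, 7, 3, 4, 6, 5
Rank mark: 5, 6, 2, 1, 4, 3, 7
d = rank(attendance) − rank(mark): -4, -4, 5, 2, 0, 3, -2; Σd² = 74
ρ = 1 − 6Σd² / [n(n²−1)] = 1 − 6×74 / (7×48) = 1 − 444/336 ≈ -0.321

-0.321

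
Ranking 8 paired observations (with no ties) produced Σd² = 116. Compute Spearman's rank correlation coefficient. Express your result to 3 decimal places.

-0.381

ρ = 1 − 6Σd² / [n(n²−1)] = 1 − 6×116 / (8×63)
  = 1 − 696/504 = 1 − 1.3810 ≈ -0.381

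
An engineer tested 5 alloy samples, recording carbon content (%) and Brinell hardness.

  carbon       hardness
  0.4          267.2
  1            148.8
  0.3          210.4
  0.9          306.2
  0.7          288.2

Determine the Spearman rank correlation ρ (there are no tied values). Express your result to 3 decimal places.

0.000

Rank carbon: 2, 5, 1, 4, 3
Rank hardness: 3, 1, 2, 5, 4
d = rank(carbon) − rank(hardness): -1, 4, -1, -1, -1; Σd² = 20
ρ = 1 − 6Σd² / [n(n²−1)] = 1 − 6×20 / (5×24) = 1 − 120/120 ≈ 0.000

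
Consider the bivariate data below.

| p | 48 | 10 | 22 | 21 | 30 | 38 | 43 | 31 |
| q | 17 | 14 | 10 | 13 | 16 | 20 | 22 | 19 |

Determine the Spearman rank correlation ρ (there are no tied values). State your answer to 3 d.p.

Rank p: 8, 1, 3, 2, 4, 6, 7, 5
Rank q: 5, 3, 1, 2, 4, 7, 8, 6
d = rank(p) − rank(q): 3, -2, 2, 0, 0, -1, -1, -1; Σd² = 20
ρ = 1 − 6Σd² / [n(n²−1)] = 1 − 6×20 / (8×63) = 1 − 120/504 ≈ 0.762

0.762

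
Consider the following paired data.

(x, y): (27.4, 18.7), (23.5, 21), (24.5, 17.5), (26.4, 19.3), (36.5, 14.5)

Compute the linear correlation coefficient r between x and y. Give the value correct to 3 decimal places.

-0.871

n = 5, Σx = 138.3, Σy = 91, Σx² = 3932.47, Σy² = 1679.68, Σxy = 2473.4
nΣxy − ΣxΣy = 12367 − 12585.3 = -218.3
nΣx² − (Σx)² = 19662.35 − 19126.89 = 535.46; nΣy² − (Σy)² = 8398.4 − 8281 = 117.4
r = -218.3 / √(535.46 × 117.4) = -218.3 / 250.7250 ≈ -0.871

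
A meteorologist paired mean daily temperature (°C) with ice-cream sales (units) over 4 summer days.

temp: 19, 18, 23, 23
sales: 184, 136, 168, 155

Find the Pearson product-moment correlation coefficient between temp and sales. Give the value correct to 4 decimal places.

0.1918

n = 4, Σx = 83, Σy = 643, Σx² = 1743, Σy² = 104601, Σxy = 13373
nΣxy − ΣxΣy = 53492 − 53369 = 123
nΣx² − (Σx)² = 6972 − 6889 = 83; nΣy² − (Σy)² = 418404 − 413449 = 4955
r = 123 / √(83 × 4955) = 123 / 641.2995 ≈ 0.1918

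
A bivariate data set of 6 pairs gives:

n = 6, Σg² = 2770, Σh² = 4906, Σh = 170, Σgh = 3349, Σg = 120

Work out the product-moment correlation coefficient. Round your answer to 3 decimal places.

-0.281

r = (nΣgh − ΣgΣh) / √[(nΣg² − (Σg)²)(nΣh² − (Σh)²)]
Numerator: 6×3349 − 120×170 = -306
Denominator: √[(16620 − 14400)(29436 − 28900)] = √[2220 × 536] = 1090.8345
r = -306 / 1090.8345 ≈ -0.281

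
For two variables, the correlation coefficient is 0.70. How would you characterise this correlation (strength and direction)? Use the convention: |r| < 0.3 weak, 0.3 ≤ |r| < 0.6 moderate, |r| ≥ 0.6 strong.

strong positive

r = 0.70 > 0 so the relationship is positive.
|r| = 0.70, which falls in the strong range.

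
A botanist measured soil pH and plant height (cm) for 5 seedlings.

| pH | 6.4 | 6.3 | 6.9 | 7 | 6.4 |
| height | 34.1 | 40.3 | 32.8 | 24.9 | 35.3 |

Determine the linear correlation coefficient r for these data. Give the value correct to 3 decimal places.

-0.854

n = 5, Σx = 33, Σy = 167.4, Σx² = 218.22, Σy² = 5728.84, Σxy = 1098.67
nΣxy − ΣxΣy = 5493.35 − 5524.2 = -30.85
nΣx² − (Σx)² = 1091.1 − 1089 = 2.1; nΣy² − (Σy)² = 28644.2 − 28022.76 = 621.44
r = -30.85 / √(2.1 × 621.44) = -30.85 / 36.1251 ≈ -0.854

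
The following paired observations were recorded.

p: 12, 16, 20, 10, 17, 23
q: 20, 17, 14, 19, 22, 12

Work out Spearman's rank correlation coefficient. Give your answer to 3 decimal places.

-0.600

Rank p: 2, 3, 5, 1, 4, 6
Rank q: 5, 3, 2, 4, 6, 1
d = rank(p) − rank(q): -3, 0, 3, -3, -2, 5; Σd² = 56
ρ = 1 − 6Σd² / [n(n²−1)] = 1 − 6×56 / (6×35) = 1 − 336/210 ≈ -0.600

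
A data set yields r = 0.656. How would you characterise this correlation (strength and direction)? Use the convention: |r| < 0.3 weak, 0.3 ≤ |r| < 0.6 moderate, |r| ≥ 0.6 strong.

strong positive

r = 0.656 > 0 so the relationship is positive.
|r| = 0.656, which falls in the strong range.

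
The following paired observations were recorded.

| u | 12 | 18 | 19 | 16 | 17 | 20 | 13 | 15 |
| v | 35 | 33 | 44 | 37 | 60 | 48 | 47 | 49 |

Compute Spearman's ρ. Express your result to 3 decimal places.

Rank u: 1, 6, 7, 4, 5, 8, 2, 3
Rank v: 2, 1, 4, 3, 8, 6, 5, 7
d = rank(u) − rank(v): -1, 5, 3, 1, -3, 2, -3, -4; Σd² = 74
ρ = 1 − 6Σd² / [n(n²−1)] = 1 − 6×74 / (8×63) = 1 − 444/504 ≈ 0.119

0.119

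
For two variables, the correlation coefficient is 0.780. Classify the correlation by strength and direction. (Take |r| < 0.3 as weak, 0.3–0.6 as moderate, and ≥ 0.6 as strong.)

r = 0.780 > 0 so the relationship is positive.
|r| = 0.780, which falls in the strong range.

strong positive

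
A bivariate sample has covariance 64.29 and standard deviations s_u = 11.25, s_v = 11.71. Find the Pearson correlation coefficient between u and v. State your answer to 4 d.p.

0.4880

r = Cov(u,v) / (s_u · s_v) = 64.29 / (11.25 × 11.71)
  = 64.29 / 131.7375 ≈ 0.4880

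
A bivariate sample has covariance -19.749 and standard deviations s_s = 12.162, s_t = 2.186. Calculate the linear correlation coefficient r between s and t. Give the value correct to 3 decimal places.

-0.743

r = Cov(s,t) / (s_s · s_t) = -19.749 / (12.162 × 2.186)
  = -19.749 / 26.5861 ≈ -0.743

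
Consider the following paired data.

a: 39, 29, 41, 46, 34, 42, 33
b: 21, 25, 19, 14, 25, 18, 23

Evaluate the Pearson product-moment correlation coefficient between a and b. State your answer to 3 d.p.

n = 7, Σa = 264, Σb = 145, Σa² = 10168, Σb² = 3101, Σab = 5332
nΣab − ΣaΣb = 37324 − 38280 = -956
nΣa² − (Σa)² = 71176 − 69696 = 1480; nΣb² − (Σb)² = 21707 − 21025 = 682
r = -956 / √(1480 × 682) = -956 / 1004.6691 ≈ -0.952

-0.952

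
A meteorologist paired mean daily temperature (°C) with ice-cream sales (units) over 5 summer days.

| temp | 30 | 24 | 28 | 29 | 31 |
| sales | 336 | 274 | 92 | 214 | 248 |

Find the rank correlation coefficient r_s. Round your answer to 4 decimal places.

0.2000

Rank temp: 4, 1, 2, 3, 5
Rank sales: 5, 4, 1, 2, 3
d = rank(temp) − rank(sales): -1, -3, 1, 1, 2; Σd² = 16
ρ = 1 − 6Σd² / [n(n²−1)] = 1 − 6×16 / (5×24) = 1 − 96/120 ≈ 0.2000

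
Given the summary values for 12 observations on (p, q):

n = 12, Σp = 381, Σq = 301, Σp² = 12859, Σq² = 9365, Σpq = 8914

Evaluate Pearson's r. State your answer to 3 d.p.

r = (nΣpq − ΣpΣq) / √[(nΣp² − (Σp)²)(nΣq² − (Σq)²)]
Numerator: 12×8914 − 381×301 = -7713
Denominator: √[(154308 − 145161)(112380 − 90601)] = √[9147 × 21779] = 14114.2663
r = -7713 / 14114.2663 ≈ -0.546

-0.546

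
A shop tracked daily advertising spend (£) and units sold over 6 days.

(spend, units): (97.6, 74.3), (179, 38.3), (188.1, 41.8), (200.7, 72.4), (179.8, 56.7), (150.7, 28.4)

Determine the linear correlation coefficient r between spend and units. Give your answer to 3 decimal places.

-0.226

n = 6, Σx = 995.9, Σy = 311.9, Σx² = 172267.39, Σy² = 17997.83, Σxy = 50975.18
nΣxy − ΣxΣy = 305851.08 − 310621.21 = -4770.13
nΣx² − (Σx)² = 1033604.34 − 991816.81 = 41787.53; nΣy² − (Σy)² = 107986.98 − 97281.61 = 10705.37
r = -4770.13 / √(41787.53 × 10705.37) = -4770.13 / 21150.6730 ≈ -0.226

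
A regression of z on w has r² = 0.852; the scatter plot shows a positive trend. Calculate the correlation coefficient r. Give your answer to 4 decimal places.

|r| = √0.852 = 0.9230
The association is positive, so r = 0.9230.

0.9230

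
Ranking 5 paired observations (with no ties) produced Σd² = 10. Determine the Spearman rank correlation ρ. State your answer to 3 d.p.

ρ = 1 − 6Σd² / [n(n²−1)] = 1 − 6×10 / (5×24)
  = 1 − 60/120 = 1 − 0.5000 ≈ 0.500

0.500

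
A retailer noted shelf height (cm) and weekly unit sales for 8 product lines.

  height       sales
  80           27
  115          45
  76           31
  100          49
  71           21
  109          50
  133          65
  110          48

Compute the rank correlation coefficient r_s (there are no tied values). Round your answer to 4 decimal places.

0.7619

Rank height: 3, 7, 2, 4, 1, 5, 8, 6
Rank sales: 2, 4, 3, 6, 1, 7, 8, 5
d = rank(height) − rank(sales): 1, 3, -1, -2, 0, -2, 0, 1; Σd² = 20
ρ = 1 − 6Σd² / [n(n²−1)] = 1 − 6×20 / (8×63) = 1 − 120/504 ≈ 0.7619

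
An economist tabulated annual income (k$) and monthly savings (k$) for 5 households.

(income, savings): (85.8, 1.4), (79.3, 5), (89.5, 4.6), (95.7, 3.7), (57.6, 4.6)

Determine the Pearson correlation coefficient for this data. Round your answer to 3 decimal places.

n = 5, Σx = 407.9, Σy = 19.3, Σx² = 34136.63, Σy² = 82.97, Σxy = 1547.37
nΣxy − ΣxΣy = 7736.85 − 7872.47 = -135.62
nΣx² − (Σx)² = 170683.15 − 166382.41 = 4300.74; nΣy² − (Σy)² = 414.85 − 372.49 = 42.36
r = -135.62 / √(4300.74 × 42.36) = -135.62 / 426.8247 ≈ -0.318

-0.318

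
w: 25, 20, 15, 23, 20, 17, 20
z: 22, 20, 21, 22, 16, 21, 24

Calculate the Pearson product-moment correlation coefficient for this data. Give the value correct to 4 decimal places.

n = 7, Σw = 140, Σz = 146, Σw² = 2868, Σz² = 3082, Σwz = 2928
nΣwz − ΣwΣz = 20496 − 20440 = 56
nΣw² − (Σw)² = 20076 − 19600 = 476; nΣz² − (Σz)² = 21574 − 21316 = 258
r = 56 / √(476 × 258) = 56 / 350.4397 ≈ 0.1598

0.1598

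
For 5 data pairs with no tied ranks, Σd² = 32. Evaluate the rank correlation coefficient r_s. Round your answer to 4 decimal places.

ρ = 1 − 6Σd² / [n(n²−1)] = 1 − 6×32 / (5×24)
  = 1 − 192/120 = 1 − 1.60000 ≈ -0.6000

-0.6000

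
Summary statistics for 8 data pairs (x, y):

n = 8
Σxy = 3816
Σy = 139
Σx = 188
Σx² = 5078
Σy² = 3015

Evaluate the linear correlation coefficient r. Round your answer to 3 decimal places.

0.873

r = (nΣxy − ΣxΣy) / √[(nΣx² − (Σx)²)(nΣy² − (Σy)²)]
Numerator: 8×3816 − 188×139 = 4396
Denominator: √[(40624 − 35344)(24120 − 19321)] = √[5280 × 4799] = 5033.7580
r = 4396 / 5033.7580 ≈ 0.873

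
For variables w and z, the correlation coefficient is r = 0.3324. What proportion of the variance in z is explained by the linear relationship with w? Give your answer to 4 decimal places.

r² = (0.3324)² = 0.1105

0.1105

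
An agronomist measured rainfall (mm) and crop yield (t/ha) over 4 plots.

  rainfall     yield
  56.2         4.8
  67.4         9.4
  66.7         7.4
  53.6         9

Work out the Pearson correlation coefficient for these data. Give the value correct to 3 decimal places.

n = 4, Σx = 243.9, Σy = 30.6, Σx² = 15023.05, Σy² = 247.16, Σxy = 1879.3
nΣxy − ΣxΣy = 7517.2 − 7463.34 = 53.86
nΣx² − (Σx)² = 60092.2 − 59487.21 = 604.99; nΣy² − (Σy)² = 988.64 − 936.36 = 52.28
r = 53.86 / √(604.99 × 52.28) = 53.86 / 177.8451 ≈ 0.303

0.303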